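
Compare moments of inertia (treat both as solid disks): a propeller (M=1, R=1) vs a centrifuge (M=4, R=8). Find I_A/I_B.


Given: M1=1 kg, R1=1 m, M2=4 kg, R2=8 m
For a disk: I = (1/2)*M*R^2, so I_A/I_B = (M1*R1^2)/(M2*R2^2)
M1*R1^2 = 1*1 = 1
M2*R2^2 = 4*64 = 256
I_A/I_B = 1/256 = 1/256

1/256


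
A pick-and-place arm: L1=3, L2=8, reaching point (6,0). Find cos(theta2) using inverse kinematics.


Given: L1 = 3, L2 = 8, target (x, y) = (6, 0)
Using cos(theta2) = (x^2 + y^2 - L1^2 - L2^2) / (2*L1*L2)
x^2 + y^2 = 6^2 + 0 = 36
L1^2 + L2^2 = 9 + 64 = 73
Numerator = 36 - 73 = -37
Denominator = 2*3*8 = 48
cos(theta2) = -37/48 = -37/48

-37/48


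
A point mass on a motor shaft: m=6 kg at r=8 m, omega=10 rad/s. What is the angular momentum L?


Given: m = 6 kg, r = 8 m, omega = 10 rad/s
For a point mass: I = m*r^2
I = 6*8^2 = 6*64 = 384
L = I*omega = 384*10
L = 3840 kg*m^2/s

3840 kg*m^2/s


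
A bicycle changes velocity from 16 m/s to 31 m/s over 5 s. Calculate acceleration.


Given: initial velocity v0 = 16 m/s, final velocity v = 31 m/s, time t = 5 s
Using a = (v - v0) / t
a = (31 - 16) / 5
a = 15 / 5
a = 3 m/s^2

3 m/s^2


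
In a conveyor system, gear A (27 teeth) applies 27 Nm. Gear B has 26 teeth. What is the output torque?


Given: N1 = 27, N2 = 26, T1 = 27 Nm
Using T2/T1 = N2/N1
T2 = T1 * N2 / N1
T2 = 27 * 26 / 27
T2 = 702 / 27
T2 = 26 Nm

26 Nm


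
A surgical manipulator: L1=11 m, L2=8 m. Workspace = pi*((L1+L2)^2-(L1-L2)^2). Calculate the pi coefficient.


Given: L1 = 11, L2 = 8
(L1+L2)^2 = (19)^2 = 361
(L1-L2)^2 = (3)^2 = 9
Difference = 361 - 9 = 352
This equals 4*L1*L2 = 4*11*8 = 352
Workspace area = 352*pi

352


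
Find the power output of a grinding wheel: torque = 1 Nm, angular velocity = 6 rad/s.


Given: tau = 1 Nm, omega = 6 rad/s
Using P = tau * omega
P = 1 * 6
P = 6 W

6 W


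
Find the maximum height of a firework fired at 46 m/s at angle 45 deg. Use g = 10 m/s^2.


Given: v0 = 46 m/s, theta = 45 deg, g = 10 m/s^2
sin^2(45) = 1/2
Using H = v0^2 * sin^2(theta) / (2*g)
H = 46^2 * 1/2 / (2*10)
H = 2116 * 1/2 / 20
H = 1058 / 20
H = 529/10 m

529/10 m


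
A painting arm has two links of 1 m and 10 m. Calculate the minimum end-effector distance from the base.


Given: L1 = 1 m, L2 = 10 m
For a 2-link planar arm, min reach = |L1 - L2| (second link folded back)
Min reach = |1 - 10|
Min reach = 9 m

9 m


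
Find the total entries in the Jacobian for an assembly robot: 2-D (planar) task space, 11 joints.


Given: task space dimension = 2, joints = 11
Jacobian is a 2 x 11 matrix
Total entries = rows * columns
Total = 2 * 11
Total = 22

22


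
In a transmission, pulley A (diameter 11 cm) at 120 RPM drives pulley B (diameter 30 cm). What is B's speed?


Given: D1 = 11 cm, w1 = 120 RPM, D2 = 30 cm
Using D1*w1 = D2*w2
w2 = D1*w1 / D2
w2 = 11*120 / 30
w2 = 1320 / 30
w2 = 44 RPM

44 RPM


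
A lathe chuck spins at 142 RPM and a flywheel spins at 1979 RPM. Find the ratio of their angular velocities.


Given: RPM_A = 142, RPM_B = 1979
omega = 2*pi*RPM/60, so omega_A/omega_B = RPM_A / RPM_B
omega_A/omega_B = 142 / 1979
omega_A/omega_B = 142/1979

142/1979


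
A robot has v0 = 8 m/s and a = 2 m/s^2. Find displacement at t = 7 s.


Given: v0 = 8 m/s, a = 2 m/s^2, t = 7 s
Using s = v0*t + (1/2)*a*t^2
s = 8*7 + (1/2)*2*7^2
s = 56 + (1/2)*98
s = 56 + 49
s = 105

105 m


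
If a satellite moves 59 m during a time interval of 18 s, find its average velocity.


Given: distance d = 59 m, time t = 18 s
Using v = d / t
v = 59 / 18
v = 59/18 m/s

59/18 m/s


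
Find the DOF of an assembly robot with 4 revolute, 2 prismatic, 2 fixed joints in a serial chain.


Given: serial robot with 4 revolute, 2 prismatic, 2 fixed joints
DOF contribution per joint type: revolute=1, prismatic=1, spherical=3, fixed=0
DOF = 4*1 + 2*1 + 2*0
DOF = 6

6


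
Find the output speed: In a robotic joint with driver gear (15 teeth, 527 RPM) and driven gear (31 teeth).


Given: N1 = 15 teeth, w1 = 527 RPM, N2 = 31 teeth
Using N1*w1 = N2*w2
w2 = N1*w1 / N2
w2 = 15*527 / 31
w2 = 7905 / 31
w2 = 255 RPM

255 RPM


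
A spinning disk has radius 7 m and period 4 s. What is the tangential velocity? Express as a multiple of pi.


Given: radius r = 7 m, period T = 4 s
Using v = 2*pi*r / T
v = 2*pi*7 / 4
v = 14*pi / 4
v = 7/2*pi m/s

7/2*pi m/s


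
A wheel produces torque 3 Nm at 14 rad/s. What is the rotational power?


Given: tau = 3 Nm, omega = 14 rad/s
Using P = tau * omega
P = 3 * 14
P = 42 W

42 W


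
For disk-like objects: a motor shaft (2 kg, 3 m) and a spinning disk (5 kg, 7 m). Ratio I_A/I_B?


Given: M1=2 kg, R1=3 m, M2=5 kg, R2=7 m
For a disk: I = (1/2)*M*R^2, so I_A/I_B = (M1*R1^2)/(M2*R2^2)
M1*R1^2 = 2*9 = 18
M2*R2^2 = 5*49 = 245
I_A/I_B = 18/245 = 18/245

18/245


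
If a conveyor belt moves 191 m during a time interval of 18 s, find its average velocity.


Given: distance d = 191 m, time t = 18 s
Using v = d / t
v = 191 / 18
v = 191/18 m/s

191/18 m/s


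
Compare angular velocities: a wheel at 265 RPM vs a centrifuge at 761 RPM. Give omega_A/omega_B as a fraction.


Given: RPM_A = 265, RPM_B = 761
omega = 2*pi*RPM/60, so omega_A/omega_B = RPM_A / RPM_B
omega_A/omega_B = 265 / 761
omega_A/omega_B = 265/761

265/761


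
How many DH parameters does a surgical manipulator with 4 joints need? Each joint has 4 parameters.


Given: 4 joints, 4 DH parameters per joint (d, theta, a, alpha)
Total DH parameters = number_of_joints * 4
Total = 4 * 4
Total = 16

16


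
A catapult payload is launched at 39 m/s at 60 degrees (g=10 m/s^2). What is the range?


Given: v0 = 39 m/s, theta = 60 deg, g = 10 m/s^2
sin(2*60) = sin(120) = sqrt(3)/2
Using R = v0^2 * sin(2*theta) / g
R = 39^2 * (sqrt(3)/2) / 10
R = 1521 * sqrt(3) / 20
R = 1521/20*sqrt(3) m

1521/20*sqrt(3) m


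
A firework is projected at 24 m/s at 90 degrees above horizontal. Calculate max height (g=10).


Given: v0 = 24 m/s, theta = 90 deg, g = 10 m/s^2
sin^2(90) = 1
Using H = v0^2 * sin^2(theta) / (2*g)
H = 24^2 * 1 / (2*10)
H = 576 * 1 / 20
H = 576 / 20
H = 144/5 m

144/5 m


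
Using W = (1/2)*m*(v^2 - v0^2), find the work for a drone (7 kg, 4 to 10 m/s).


Given: m = 7 kg, v0 = 4 m/s, v = 10 m/s
Using W = (1/2)*m*(v^2 - v0^2)
v^2 = 10^2 = 100
v0^2 = 4^2 = 16
v^2 - v0^2 = 100 - 16 = 84
W = (1/2)*7*84 = 294 J

294 J


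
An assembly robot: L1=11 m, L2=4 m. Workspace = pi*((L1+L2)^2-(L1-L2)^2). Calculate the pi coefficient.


Given: L1 = 11, L2 = 4
(L1+L2)^2 = (15)^2 = 225
(L1-L2)^2 = (7)^2 = 49
Difference = 225 - 49 = 176
This equals 4*L1*L2 = 4*11*4 = 176
Workspace area = 176*pi

176


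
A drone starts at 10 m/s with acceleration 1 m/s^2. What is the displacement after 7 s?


Given: v0 = 10 m/s, a = 1 m/s^2, t = 7 s
Using s = v0*t + (1/2)*a*t^2
s = 10*7 + (1/2)*1*7^2
s = 70 + (1/2)*49
s = 70 + 49/2
s = 189/2

189/2 m


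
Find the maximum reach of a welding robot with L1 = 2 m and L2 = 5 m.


Given: L1 = 2 m, L2 = 5 m
For a 2-link planar arm, max reach = L1 + L2 (fully extended)
Max reach = 2 + 5
Max reach = 7 m

7 m


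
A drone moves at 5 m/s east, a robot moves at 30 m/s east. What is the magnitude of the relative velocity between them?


Given: v_A = 5 m/s east, v_B = 30 m/s east
Both move in the same direction; relative speed = |v_A - v_B|
|5 - 30| = |-25|
= 25 m/s

25 m/s


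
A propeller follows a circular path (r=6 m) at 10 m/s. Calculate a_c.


Given: v = 10 m/s, r = 6 m
Using a_c = v^2 / r
a_c = 10^2 / 6
a_c = 100 / 6
a_c = 50/3 m/s^2

50/3 m/s^2


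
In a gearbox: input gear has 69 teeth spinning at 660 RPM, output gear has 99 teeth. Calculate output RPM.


Given: N1 = 69 teeth, w1 = 660 RPM, N2 = 99 teeth
Using N1*w1 = N2*w2
w2 = N1*w1 / N2
w2 = 69*660 / 99
w2 = 45540 / 99
w2 = 460 RPM

460 RPM


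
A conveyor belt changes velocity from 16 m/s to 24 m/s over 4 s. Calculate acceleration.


Given: initial velocity v0 = 16 m/s, final velocity v = 24 m/s, time t = 4 s
Using a = (v - v0) / t
a = (24 - 16) / 4
a = 8 / 4
a = 2 m/s^2

2 m/s^2


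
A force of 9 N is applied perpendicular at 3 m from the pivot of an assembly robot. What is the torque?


Given: F = 9 N, r = 3 m, angle = 90 deg (perpendicular)
Using tau = F * r * sin(90)
sin(90) = 1
tau = 9 * 3 * 1
tau = 27 Nm

27 Nm


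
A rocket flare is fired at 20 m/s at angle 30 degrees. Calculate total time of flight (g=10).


Given: v0 = 20 m/s, theta = 30 deg, g = 10 m/s^2
sin(30) = 1/2
Using T = 2*v0*sin(theta) / g
T = 2*20*1/2 / 10
T = 20 / 10
T = 2 s

2 s


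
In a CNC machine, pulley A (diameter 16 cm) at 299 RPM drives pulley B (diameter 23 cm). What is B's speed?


Given: D1 = 16 cm, w1 = 299 RPM, D2 = 23 cm
Using D1*w1 = D2*w2
w2 = D1*w1 / D2
w2 = 16*299 / 23
w2 = 4784 / 23
w2 = 208 RPM

208 RPM


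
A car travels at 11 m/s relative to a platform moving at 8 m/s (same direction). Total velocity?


Given: object velocity = 11 m/s, platform velocity = 8 m/s (same direction)
Using classical velocity addition: v_total = v_object + v_platform
v_total = 11 + 8
v_total = 19 m/s

19 m/s


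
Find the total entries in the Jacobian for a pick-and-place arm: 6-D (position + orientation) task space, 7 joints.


Given: task space dimension = 6, joints = 7
Jacobian is a 6 x 7 matrix
Total entries = rows * columns
Total = 6 * 7
Total = 42

42


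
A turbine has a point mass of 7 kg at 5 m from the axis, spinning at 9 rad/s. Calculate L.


Given: m = 7 kg, r = 5 m, omega = 9 rad/s
For a point mass: I = m*r^2
I = 7*5^2 = 7*25 = 175
L = I*omega = 175*9
L = 1575 kg*m^2/s

1575 kg*m^2/s


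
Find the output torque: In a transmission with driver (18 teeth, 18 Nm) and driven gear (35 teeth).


Given: N1 = 18, N2 = 35, T1 = 18 Nm
Using T2/T1 = N2/N1
T2 = T1 * N2 / N1
T2 = 18 * 35 / 18
T2 = 630 / 18
T2 = 35 Nm

35 Nm


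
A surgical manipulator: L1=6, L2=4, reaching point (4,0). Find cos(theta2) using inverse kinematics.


Given: L1 = 6, L2 = 4, target (x, y) = (4, 0)
Using cos(theta2) = (x^2 + y^2 - L1^2 - L2^2) / (2*L1*L2)
x^2 + y^2 = 4^2 + 0 = 16
L1^2 + L2^2 = 36 + 16 = 52
Numerator = 16 - 52 = -36
Denominator = 2*6*4 = 48
cos(theta2) = -36/48 = -3/4

-3/4


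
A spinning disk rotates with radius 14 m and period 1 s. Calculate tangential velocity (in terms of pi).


Given: radius r = 14 m, period T = 1 s
Using v = 2*pi*r / T
v = 2*pi*14 / 1
v = 28*pi / 1
v = 28*pi m/s

28*pi m/s


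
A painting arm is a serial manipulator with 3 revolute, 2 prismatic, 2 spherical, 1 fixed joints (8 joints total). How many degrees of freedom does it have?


Given: serial robot with 3 revolute, 2 prismatic, 2 spherical, 1 fixed joints
DOF contribution per joint type: revolute=1, prismatic=1, spherical=3, fixed=0
DOF = 3*1 + 2*1 + 2*3 + 1*0
DOF = 11

11


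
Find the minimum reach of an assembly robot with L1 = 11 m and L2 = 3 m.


Given: L1 = 11 m, L2 = 3 m
For a 2-link planar arm, min reach = |L1 - L2| (second link folded back)
Min reach = |11 - 3|
Min reach = 8 m

8 m


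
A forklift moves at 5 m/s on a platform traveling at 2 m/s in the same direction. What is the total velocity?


Given: object velocity = 5 m/s, platform velocity = 2 m/s (same direction)
Using classical velocity addition: v_total = v_object + v_platform
v_total = 5 + 2
v_total = 7 m/s

7 m/s


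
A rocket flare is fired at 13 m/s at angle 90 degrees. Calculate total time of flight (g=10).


Given: v0 = 13 m/s, theta = 90 deg, g = 10 m/s^2
sin(90) = 1
Using T = 2*v0*sin(theta) / g
T = 2*13*1 / 10
T = 26 / 10
T = 13/5 s

13/5 s


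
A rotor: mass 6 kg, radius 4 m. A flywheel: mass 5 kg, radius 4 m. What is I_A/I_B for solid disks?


Given: M1=6 kg, R1=4 m, M2=5 kg, R2=4 m
For a disk: I = (1/2)*M*R^2, so I_A/I_B = (M1*R1^2)/(M2*R2^2)
M1*R1^2 = 6*16 = 96
M2*R2^2 = 5*16 = 80
I_A/I_B = 96/80 = 6/5

6/5


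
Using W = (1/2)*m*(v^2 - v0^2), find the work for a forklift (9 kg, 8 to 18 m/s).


Given: m = 9 kg, v0 = 8 m/s, v = 18 m/s
Using W = (1/2)*m*(v^2 - v0^2)
v^2 = 18^2 = 324
v0^2 = 8^2 = 64
v^2 - v0^2 = 324 - 64 = 260
W = (1/2)*9*260 = 1170 J

1170 J


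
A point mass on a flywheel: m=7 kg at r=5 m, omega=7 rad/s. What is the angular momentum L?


Given: m = 7 kg, r = 5 m, omega = 7 rad/s
For a point mass: I = m*r^2
I = 7*5^2 = 7*25 = 175
L = I*omega = 175*7
L = 1225 kg*m^2/s

1225 kg*m^2/s


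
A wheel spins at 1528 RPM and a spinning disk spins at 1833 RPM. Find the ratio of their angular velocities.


Given: RPM_A = 1528, RPM_B = 1833
omega = 2*pi*RPM/60, so omega_A/omega_B = RPM_A / RPM_B
omega_A/omega_B = 1528 / 1833
omega_A/omega_B = 1528/1833

1528/1833


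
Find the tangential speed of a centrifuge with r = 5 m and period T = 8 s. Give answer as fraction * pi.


Given: radius r = 5 m, period T = 8 s
Using v = 2*pi*r / T
v = 2*pi*5 / 8
v = 10*pi / 8
v = 5/4*pi m/s

5/4*pi m/s


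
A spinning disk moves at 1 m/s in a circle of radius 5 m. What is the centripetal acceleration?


Given: v = 1 m/s, r = 5 m
Using a_c = v^2 / r
a_c = 1^2 / 5
a_c = 1 / 5
a_c = 1/5 m/s^2

1/5 m/s^2


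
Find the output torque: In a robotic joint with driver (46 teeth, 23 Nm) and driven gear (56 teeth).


Given: N1 = 46, N2 = 56, T1 = 23 Nm
Using T2/T1 = N2/N1
T2 = T1 * N2 / N1
T2 = 23 * 56 / 46
T2 = 1288 / 46
T2 = 28 Nm

28 Nm


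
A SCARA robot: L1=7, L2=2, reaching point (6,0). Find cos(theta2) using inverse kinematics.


Given: L1 = 7, L2 = 2, target (x, y) = (6, 0)
Using cos(theta2) = (x^2 + y^2 - L1^2 - L2^2) / (2*L1*L2)
x^2 + y^2 = 6^2 + 0 = 36
L1^2 + L2^2 = 49 + 4 = 53
Numerator = 36 - 53 = -17
Denominator = 2*7*2 = 28
cos(theta2) = -17/28 = -17/28

-17/28


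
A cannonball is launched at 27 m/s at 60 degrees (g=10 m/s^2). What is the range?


Given: v0 = 27 m/s, theta = 60 deg, g = 10 m/s^2
sin(2*60) = sin(120) = sqrt(3)/2
Using R = v0^2 * sin(2*theta) / g
R = 27^2 * (sqrt(3)/2) / 10
R = 729 * sqrt(3) / 20
R = 729/20*sqrt(3) m

729/20*sqrt(3) m


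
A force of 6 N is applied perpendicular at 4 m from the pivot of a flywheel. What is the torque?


Given: F = 6 N, r = 4 m, angle = 90 deg (perpendicular)
Using tau = F * r * sin(90)
sin(90) = 1
tau = 6 * 4 * 1
tau = 24 Nm

24 Nm


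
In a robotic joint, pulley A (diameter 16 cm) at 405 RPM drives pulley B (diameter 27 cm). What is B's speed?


Given: D1 = 16 cm, w1 = 405 RPM, D2 = 27 cm
Using D1*w1 = D2*w2
w2 = D1*w1 / D2
w2 = 16*405 / 27
w2 = 6480 / 27
w2 = 240 RPM

240 RPM


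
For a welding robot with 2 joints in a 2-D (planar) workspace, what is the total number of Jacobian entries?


Given: task space dimension = 2, joints = 2
Jacobian is a 2 x 2 matrix
Total entries = rows * columns
Total = 2 * 2
Total = 4

4


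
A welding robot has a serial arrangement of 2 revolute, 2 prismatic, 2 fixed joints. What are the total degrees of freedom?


Given: serial robot with 2 revolute, 2 prismatic, 2 fixed joints
DOF contribution per joint type: revolute=1, prismatic=1, spherical=3, fixed=0
DOF = 2*1 + 2*1 + 2*0
DOF = 4

4


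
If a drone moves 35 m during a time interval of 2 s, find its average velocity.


Given: distance d = 35 m, time t = 2 s
Using v = d / t
v = 35 / 2
v = 35/2 m/s

35/2 m/s


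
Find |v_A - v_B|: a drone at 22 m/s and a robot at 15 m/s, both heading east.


Given: v_A = 22 m/s east, v_B = 15 m/s east
Both move in the same direction; relative speed = |v_A - v_B|
|22 - 15| = |7|
= 7 m/s

7 m/s


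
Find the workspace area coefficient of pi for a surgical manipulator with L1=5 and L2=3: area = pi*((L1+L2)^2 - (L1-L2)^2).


Given: L1 = 5, L2 = 3
(L1+L2)^2 = (8)^2 = 64
(L1-L2)^2 = (2)^2 = 4
Difference = 64 - 4 = 60
This equals 4*L1*L2 = 4*5*3 = 60
Workspace area = 60*pi

60


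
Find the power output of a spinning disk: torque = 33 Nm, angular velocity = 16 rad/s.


Given: tau = 33 Nm, omega = 16 rad/s
Using P = tau * omega
P = 33 * 16
P = 528 W

528 W


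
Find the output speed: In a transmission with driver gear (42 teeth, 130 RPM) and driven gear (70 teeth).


Given: N1 = 42 teeth, w1 = 130 RPM, N2 = 70 teeth
Using N1*w1 = N2*w2
w2 = N1*w1 / N2
w2 = 42*130 / 70
w2 = 5460 / 70
w2 = 78 RPM

78 RPM


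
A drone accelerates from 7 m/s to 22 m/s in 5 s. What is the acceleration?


Given: initial velocity v0 = 7 m/s, final velocity v = 22 m/s, time t = 5 s
Using a = (v - v0) / t
a = (22 - 7) / 5
a = 15 / 5
a = 3 m/s^2

3 m/s^2


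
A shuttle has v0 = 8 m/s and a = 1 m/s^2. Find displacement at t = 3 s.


Given: v0 = 8 m/s, a = 1 m/s^2, t = 3 s
Using s = v0*t + (1/2)*a*t^2
s = 8*3 + (1/2)*1*3^2
s = 24 + (1/2)*9
s = 24 + 9/2
s = 57/2

57/2 m


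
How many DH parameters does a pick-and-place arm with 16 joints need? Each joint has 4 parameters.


Given: 16 joints, 4 DH parameters per joint (d, theta, a, alpha)
Total DH parameters = number_of_joints * 4
Total = 16 * 4
Total = 64

64


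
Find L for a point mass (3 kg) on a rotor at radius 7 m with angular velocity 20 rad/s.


Given: m = 3 kg, r = 7 m, omega = 20 rad/s
For a point mass: I = m*r^2
I = 3*7^2 = 3*49 = 147
L = I*omega = 147*20
L = 2940 kg*m^2/s

2940 kg*m^2/s


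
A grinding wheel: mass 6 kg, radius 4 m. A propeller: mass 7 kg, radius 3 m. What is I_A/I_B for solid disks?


Given: M1=6 kg, R1=4 m, M2=7 kg, R2=3 m
For a disk: I = (1/2)*M*R^2, so I_A/I_B = (M1*R1^2)/(M2*R2^2)
M1*R1^2 = 6*16 = 96
M2*R2^2 = 7*9 = 63
I_A/I_B = 96/63 = 32/21

32/21


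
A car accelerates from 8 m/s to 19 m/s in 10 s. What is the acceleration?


Given: initial velocity v0 = 8 m/s, final velocity v = 19 m/s, time t = 10 s
Using a = (v - v0) / t
a = (19 - 8) / 10
a = 11 / 10
a = 11/10 m/s^2

11/10 m/s^2


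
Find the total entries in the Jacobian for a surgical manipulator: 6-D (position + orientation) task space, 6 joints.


Given: task space dimension = 6, joints = 6
Jacobian is a 6 x 6 matrix
Total entries = rows * columns
Total = 6 * 6
Total = 36

36


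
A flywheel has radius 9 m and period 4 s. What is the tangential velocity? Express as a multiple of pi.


Given: radius r = 9 m, period T = 4 s
Using v = 2*pi*r / T
v = 2*pi*9 / 4
v = 18*pi / 4
v = 9/2*pi m/s

9/2*pi m/s


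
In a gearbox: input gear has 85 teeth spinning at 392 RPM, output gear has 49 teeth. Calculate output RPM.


Given: N1 = 85 teeth, w1 = 392 RPM, N2 = 49 teeth
Using N1*w1 = N2*w2
w2 = N1*w1 / N2
w2 = 85*392 / 49
w2 = 33320 / 49
w2 = 680 RPM

680 RPM


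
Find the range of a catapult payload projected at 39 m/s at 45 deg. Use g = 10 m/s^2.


Given: v0 = 39 m/s, theta = 45 deg, g = 10 m/s^2
sin(2*45) = sin(90) = 1
Using R = v0^2 * sin(2*theta) / g
R = 39^2 * 1 / 10
R = 1521 / 10
R = 1521/10 m

1521/10 m


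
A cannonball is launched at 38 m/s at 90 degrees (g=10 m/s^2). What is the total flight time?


Given: v0 = 38 m/s, theta = 90 deg, g = 10 m/s^2
sin(90) = 1
Using T = 2*v0*sin(theta) / g
T = 2*38*1 / 10
T = 76 / 10
T = 38/5 s

38/5 s


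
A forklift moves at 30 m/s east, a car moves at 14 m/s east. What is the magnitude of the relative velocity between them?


Given: v_A = 30 m/s east, v_B = 14 m/s east
Both move in the same direction; relative speed = |v_A - v_B|
|30 - 14| = |16|
= 16 m/s

16 m/s


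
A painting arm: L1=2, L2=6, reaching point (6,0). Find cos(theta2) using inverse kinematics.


Given: L1 = 2, L2 = 6, target (x, y) = (6, 0)
Using cos(theta2) = (x^2 + y^2 - L1^2 - L2^2) / (2*L1*L2)
x^2 + y^2 = 6^2 + 0 = 36
L1^2 + L2^2 = 4 + 36 = 40
Numerator = 36 - 40 = -4
Denominator = 2*2*6 = 24
cos(theta2) = -4/24 = -1/6

-1/6


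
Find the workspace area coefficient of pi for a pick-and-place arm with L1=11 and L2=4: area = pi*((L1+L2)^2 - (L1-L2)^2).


Given: L1 = 11, L2 = 4
(L1+L2)^2 = (15)^2 = 225
(L1-L2)^2 = (7)^2 = 49
Difference = 225 - 49 = 176
This equals 4*L1*L2 = 4*11*4 = 176
Workspace area = 176*pi

176


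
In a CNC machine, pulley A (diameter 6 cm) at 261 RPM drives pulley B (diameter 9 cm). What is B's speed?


Given: D1 = 6 cm, w1 = 261 RPM, D2 = 9 cm
Using D1*w1 = D2*w2
w2 = D1*w1 / D2
w2 = 6*261 / 9
w2 = 1566 / 9
w2 = 174 RPM

174 RPM


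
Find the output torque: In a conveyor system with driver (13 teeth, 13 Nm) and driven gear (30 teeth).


Given: N1 = 13, N2 = 30, T1 = 13 Nm
Using T2/T1 = N2/N1
T2 = T1 * N2 / N1
T2 = 13 * 30 / 13
T2 = 390 / 13
T2 = 30 Nm

30 Nm


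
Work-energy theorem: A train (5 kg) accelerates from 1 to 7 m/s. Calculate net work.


Given: m = 5 kg, v0 = 1 m/s, v = 7 m/s
Using W = (1/2)*m*(v^2 - v0^2)
v^2 = 7^2 = 49
v0^2 = 1^2 = 1
v^2 - v0^2 = 49 - 1 = 48
W = (1/2)*5*48 = 120 J

120 J


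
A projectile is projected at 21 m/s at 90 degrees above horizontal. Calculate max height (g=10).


Given: v0 = 21 m/s, theta = 90 deg, g = 10 m/s^2
sin^2(90) = 1
Using H = v0^2 * sin^2(theta) / (2*g)
H = 21^2 * 1 / (2*10)
H = 441 * 1 / 20
H = 441 / 20
H = 441/20 m

441/20 m


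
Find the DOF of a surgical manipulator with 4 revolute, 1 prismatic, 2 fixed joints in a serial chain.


Given: serial robot with 4 revolute, 1 prismatic, 2 fixed joints
DOF contribution per joint type: revolute=1, prismatic=1, spherical=3, fixed=0
DOF = 4*1 + 1*1 + 2*0
DOF = 5

5


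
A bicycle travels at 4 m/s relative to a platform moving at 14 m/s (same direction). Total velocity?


Given: object velocity = 4 m/s, platform velocity = 14 m/s (same direction)
Using classical velocity addition: v_total = v_object + v_platform
v_total = 4 + 14
v_total = 18 m/s

18 m/s


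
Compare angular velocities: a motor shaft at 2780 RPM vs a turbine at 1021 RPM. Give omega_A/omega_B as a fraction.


Given: RPM_A = 2780, RPM_B = 1021
omega = 2*pi*RPM/60, so omega_A/omega_B = RPM_A / RPM_B
omega_A/omega_B = 2780 / 1021
omega_A/omega_B = 2780/1021

2780/1021


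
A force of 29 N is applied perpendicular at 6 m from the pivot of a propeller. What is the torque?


Given: F = 29 N, r = 6 m, angle = 90 deg (perpendicular)
Using tau = F * r * sin(90)
sin(90) = 1
tau = 29 * 6 * 1
tau = 174 Nm

174 Nm


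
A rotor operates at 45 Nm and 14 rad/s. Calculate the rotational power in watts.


Given: tau = 45 Nm, omega = 14 rad/s
Using P = tau * omega
P = 45 * 14
P = 630 W

630 W


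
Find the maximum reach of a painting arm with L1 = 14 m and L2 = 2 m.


Given: L1 = 14 m, L2 = 2 m
For a 2-link planar arm, max reach = L1 + L2 (fully extended)
Max reach = 14 + 2
Max reach = 16 m

16 m


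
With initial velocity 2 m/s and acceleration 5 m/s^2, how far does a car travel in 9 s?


Given: v0 = 2 m/s, a = 5 m/s^2, t = 9 s
Using s = v0*t + (1/2)*a*t^2
s = 2*9 + (1/2)*5*9^2
s = 18 + (1/2)*405
s = 18 + 405/2
s = 441/2

441/2 m


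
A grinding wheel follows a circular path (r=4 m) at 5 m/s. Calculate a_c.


Given: v = 5 m/s, r = 4 m
Using a_c = v^2 / r
a_c = 5^2 / 4
a_c = 25 / 4
a_c = 25/4 m/s^2

25/4 m/s^2


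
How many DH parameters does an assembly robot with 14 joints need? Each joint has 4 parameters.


Given: 14 joints, 4 DH parameters per joint (d, theta, a, alpha)
Total DH parameters = number_of_joints * 4
Total = 14 * 4
Total = 56

56


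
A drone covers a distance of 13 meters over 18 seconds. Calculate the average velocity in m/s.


Given: distance d = 13 m, time t = 18 s
Using v = d / t
v = 13 / 18
v = 13/18 m/s

13/18 m/s


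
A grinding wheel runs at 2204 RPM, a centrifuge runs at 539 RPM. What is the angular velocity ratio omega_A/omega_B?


Given: RPM_A = 2204, RPM_B = 539
omega = 2*pi*RPM/60, so omega_A/omega_B = RPM_A / RPM_B
omega_A/omega_B = 2204 / 539
omega_A/omega_B = 2204/539

2204/539


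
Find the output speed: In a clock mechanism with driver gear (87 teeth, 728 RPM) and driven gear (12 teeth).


Given: N1 = 87 teeth, w1 = 728 RPM, N2 = 12 teeth
Using N1*w1 = N2*w2
w2 = N1*w1 / N2
w2 = 87*728 / 12
w2 = 63336 / 12
w2 = 5278 RPM

5278 RPM


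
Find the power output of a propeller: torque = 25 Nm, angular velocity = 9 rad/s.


Given: tau = 25 Nm, omega = 9 rad/s
Using P = tau * omega
P = 25 * 9
P = 225 W

225 W


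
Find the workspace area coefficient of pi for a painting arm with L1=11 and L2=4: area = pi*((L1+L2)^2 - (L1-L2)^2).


Given: L1 = 11, L2 = 4
(L1+L2)^2 = (15)^2 = 225
(L1-L2)^2 = (7)^2 = 49
Difference = 225 - 49 = 176
This equals 4*L1*L2 = 4*11*4 = 176
Workspace area = 176*pi

176


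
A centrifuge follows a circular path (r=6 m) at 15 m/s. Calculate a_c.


Given: v = 15 m/s, r = 6 m
Using a_c = v^2 / r
a_c = 15^2 / 6
a_c = 225 / 6
a_c = 75/2 m/s^2

75/2 m/s^2


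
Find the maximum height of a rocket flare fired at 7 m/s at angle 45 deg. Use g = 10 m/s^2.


Given: v0 = 7 m/s, theta = 45 deg, g = 10 m/s^2
sin^2(45) = 1/2
Using H = v0^2 * sin^2(theta) / (2*g)
H = 7^2 * 1/2 / (2*10)
H = 49 * 1/2 / 20
H = 49/2 / 20
H = 49/40 m

49/40 m


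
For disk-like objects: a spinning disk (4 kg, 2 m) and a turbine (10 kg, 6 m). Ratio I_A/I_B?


Given: M1=4 kg, R1=2 m, M2=10 kg, R2=6 m
For a disk: I = (1/2)*M*R^2, so I_A/I_B = (M1*R1^2)/(M2*R2^2)
M1*R1^2 = 4*4 = 16
M2*R2^2 = 10*36 = 360
I_A/I_B = 16/360 = 2/45

2/45


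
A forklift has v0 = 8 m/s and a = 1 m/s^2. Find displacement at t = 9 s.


Given: v0 = 8 m/s, a = 1 m/s^2, t = 9 s
Using s = v0*t + (1/2)*a*t^2
s = 8*9 + (1/2)*1*9^2
s = 72 + (1/2)*81
s = 72 + 81/2
s = 225/2

225/2 m


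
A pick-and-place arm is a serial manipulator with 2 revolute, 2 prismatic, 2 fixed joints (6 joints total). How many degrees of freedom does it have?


Given: serial robot with 2 revolute, 2 prismatic, 2 fixed joints
DOF contribution per joint type: revolute=1, prismatic=1, spherical=3, fixed=0
DOF = 2*1 + 2*1 + 2*0
DOF = 4

4


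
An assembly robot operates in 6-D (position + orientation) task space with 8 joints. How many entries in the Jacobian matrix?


Given: task space dimension = 6, joints = 8
Jacobian is a 6 x 8 matrix
Total entries = rows * columns
Total = 6 * 8
Total = 48

48


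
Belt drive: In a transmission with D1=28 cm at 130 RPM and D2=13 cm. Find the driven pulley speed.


Given: D1 = 28 cm, w1 = 130 RPM, D2 = 13 cm
Using D1*w1 = D2*w2
w2 = D1*w1 / D2
w2 = 28*130 / 13
w2 = 3640 / 13
w2 = 280 RPM

280 RPM


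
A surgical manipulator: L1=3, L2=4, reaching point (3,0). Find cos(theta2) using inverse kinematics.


Given: L1 = 3, L2 = 4, target (x, y) = (3, 0)
Using cos(theta2) = (x^2 + y^2 - L1^2 - L2^2) / (2*L1*L2)
x^2 + y^2 = 3^2 + 0 = 9
L1^2 + L2^2 = 9 + 16 = 25
Numerator = 9 - 25 = -16
Denominator = 2*3*4 = 24
cos(theta2) = -16/24 = -2/3

-2/3


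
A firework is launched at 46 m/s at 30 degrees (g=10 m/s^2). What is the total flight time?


Given: v0 = 46 m/s, theta = 30 deg, g = 10 m/s^2
sin(30) = 1/2
Using T = 2*v0*sin(theta) / g
T = 2*46*1/2 / 10
T = 46 / 10
T = 23/5 s

23/5 s


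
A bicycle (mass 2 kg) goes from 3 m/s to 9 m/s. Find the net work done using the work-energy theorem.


Given: m = 2 kg, v0 = 3 m/s, v = 9 m/s
Using W = (1/2)*m*(v^2 - v0^2)
v^2 = 9^2 = 81
v0^2 = 3^2 = 9
v^2 - v0^2 = 81 - 9 = 72
W = (1/2)*2*72 = 72 J

72 J


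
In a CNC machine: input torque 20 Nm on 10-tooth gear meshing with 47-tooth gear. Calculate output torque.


Given: N1 = 10, N2 = 47, T1 = 20 Nm
Using T2/T1 = N2/N1
T2 = T1 * N2 / N1
T2 = 20 * 47 / 10
T2 = 940 / 10
T2 = 94 Nm

94 Nm


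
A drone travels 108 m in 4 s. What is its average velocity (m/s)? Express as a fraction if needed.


Given: distance d = 108 m, time t = 4 s
Using v = d / t
v = 108 / 4
v = 27 m/s

27 m/s


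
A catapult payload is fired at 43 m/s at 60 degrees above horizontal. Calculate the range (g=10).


Given: v0 = 43 m/s, theta = 60 deg, g = 10 m/s^2
sin(2*60) = sin(120) = sqrt(3)/2
Using R = v0^2 * sin(2*theta) / g
R = 43^2 * (sqrt(3)/2) / 10
R = 1849 * sqrt(3) / 20
R = 1849/20*sqrt(3) m

1849/20*sqrt(3) m


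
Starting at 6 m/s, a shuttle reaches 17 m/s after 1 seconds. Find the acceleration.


Given: initial velocity v0 = 6 m/s, final velocity v = 17 m/s, time t = 1 s
Using a = (v - v0) / t
a = (17 - 6) / 1
a = 11 / 1
a = 11 m/s^2

11 m/s^2


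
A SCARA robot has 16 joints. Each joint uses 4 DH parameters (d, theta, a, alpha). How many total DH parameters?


Given: 16 joints, 4 DH parameters per joint (d, theta, a, alpha)
Total DH parameters = number_of_joints * 4
Total = 16 * 4
Total = 64

64


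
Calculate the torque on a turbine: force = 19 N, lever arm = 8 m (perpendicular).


Given: F = 19 N, r = 8 m, angle = 90 deg (perpendicular)
Using tau = F * r * sin(90)
sin(90) = 1
tau = 19 * 8 * 1
tau = 152 Nm

152 Nm


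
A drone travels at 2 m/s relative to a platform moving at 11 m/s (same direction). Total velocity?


Given: object velocity = 2 m/s, platform velocity = 11 m/s (same direction)
Using classical velocity addition: v_total = v_object + v_platform
v_total = 2 + 11
v_total = 13 m/s

13 m/s


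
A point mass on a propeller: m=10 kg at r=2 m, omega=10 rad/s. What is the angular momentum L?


Given: m = 10 kg, r = 2 m, omega = 10 rad/s
For a point mass: I = m*r^2
I = 10*2^2 = 10*4 = 40
L = I*omega = 40*10
L = 400 kg*m^2/s

400 kg*m^2/s


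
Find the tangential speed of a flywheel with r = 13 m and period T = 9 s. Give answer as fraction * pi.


Given: radius r = 13 m, period T = 9 s
Using v = 2*pi*r / T
v = 2*pi*13 / 9
v = 26*pi / 9
v = 26/9*pi m/s

26/9*pi m/s


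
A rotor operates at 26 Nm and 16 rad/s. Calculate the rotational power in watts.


Given: tau = 26 Nm, omega = 16 rad/s
Using P = tau * omega
P = 26 * 16
P = 416 W

416 W


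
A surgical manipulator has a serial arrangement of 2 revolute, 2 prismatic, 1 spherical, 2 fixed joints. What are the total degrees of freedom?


Given: serial robot with 2 revolute, 2 prismatic, 1 spherical, 2 fixed joints
DOF contribution per joint type: revolute=1, prismatic=1, spherical=3, fixed=0
DOF = 2*1 + 2*1 + 1*3 + 2*0
DOF = 7

7


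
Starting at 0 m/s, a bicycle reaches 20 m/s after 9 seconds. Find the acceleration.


Given: initial velocity v0 = 0 m/s, final velocity v = 20 m/s, time t = 9 s
Using a = (v - v0) / t
a = (20 - 0) / 9
a = 20 / 9
a = 20/9 m/s^2

20/9 m/s^2


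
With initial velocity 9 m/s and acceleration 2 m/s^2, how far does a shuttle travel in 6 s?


Given: v0 = 9 m/s, a = 2 m/s^2, t = 6 s
Using s = v0*t + (1/2)*a*t^2
s = 9*6 + (1/2)*2*6^2
s = 54 + (1/2)*72
s = 54 + 36
s = 90

90 m


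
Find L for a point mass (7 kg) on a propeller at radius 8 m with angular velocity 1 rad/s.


Given: m = 7 kg, r = 8 m, omega = 1 rad/s
For a point mass: I = m*r^2
I = 7*8^2 = 7*64 = 448
L = I*omega = 448*1
L = 448 kg*m^2/s

448 kg*m^2/s


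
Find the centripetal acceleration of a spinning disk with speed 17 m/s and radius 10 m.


Given: v = 17 m/s, r = 10 m
Using a_c = v^2 / r
a_c = 17^2 / 10
a_c = 289 / 10
a_c = 289/10 m/s^2

289/10 m/s^2


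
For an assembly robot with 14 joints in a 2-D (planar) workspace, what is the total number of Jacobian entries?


Given: task space dimension = 2, joints = 14
Jacobian is a 2 x 14 matrix
Total entries = rows * columns
Total = 2 * 14
Total = 28

28


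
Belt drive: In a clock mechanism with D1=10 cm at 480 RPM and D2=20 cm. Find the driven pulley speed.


Given: D1 = 10 cm, w1 = 480 RPM, D2 = 20 cm
Using D1*w1 = D2*w2
w2 = D1*w1 / D2
w2 = 10*480 / 20
w2 = 4800 / 20
w2 = 240 RPM

240 RPM


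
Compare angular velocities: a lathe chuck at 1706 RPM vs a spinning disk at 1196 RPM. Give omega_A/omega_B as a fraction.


Given: RPM_A = 1706, RPM_B = 1196
omega = 2*pi*RPM/60, so omega_A/omega_B = RPM_A / RPM_B
omega_A/omega_B = 1706 / 1196
omega_A/omega_B = 853/598

853/598


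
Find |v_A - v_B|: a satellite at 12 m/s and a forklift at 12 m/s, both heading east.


Given: v_A = 12 m/s east, v_B = 12 m/s east
Both move in the same direction; relative speed = |v_A - v_B|
|12 - 12| = |0|
= 0 m/s

0 m/s


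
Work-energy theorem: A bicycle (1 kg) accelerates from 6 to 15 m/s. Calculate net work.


Given: m = 1 kg, v0 = 6 m/s, v = 15 m/s
Using W = (1/2)*m*(v^2 - v0^2)
v^2 = 15^2 = 225
v0^2 = 6^2 = 36
v^2 - v0^2 = 225 - 36 = 189
W = (1/2)*1*189 = 189/2 J

189/2 J


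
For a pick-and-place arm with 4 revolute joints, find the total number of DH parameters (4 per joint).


Given: 4 joints, 4 DH parameters per joint (d, theta, a, alpha)
Total DH parameters = number_of_joints * 4
Total = 4 * 4
Total = 16

16


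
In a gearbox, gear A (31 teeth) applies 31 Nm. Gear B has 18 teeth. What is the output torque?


Given: N1 = 31, N2 = 18, T1 = 31 Nm
Using T2/T1 = N2/N1
T2 = T1 * N2 / N1
T2 = 31 * 18 / 31
T2 = 558 / 31
T2 = 18 Nm

18 Nm


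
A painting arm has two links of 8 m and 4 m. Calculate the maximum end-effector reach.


Given: L1 = 8 m, L2 = 4 m
For a 2-link planar arm, max reach = L1 + L2 (fully extended)
Max reach = 8 + 4
Max reach = 12 m

12 m


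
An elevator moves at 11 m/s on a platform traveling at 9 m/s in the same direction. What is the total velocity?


Given: object velocity = 11 m/s, platform velocity = 9 m/s (same direction)
Using classical velocity addition: v_total = v_object + v_platform
v_total = 11 + 9
v_total = 20 m/s

20 m/s


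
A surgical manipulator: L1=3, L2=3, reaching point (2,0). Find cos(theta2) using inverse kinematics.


Given: L1 = 3, L2 = 3, target (x, y) = (2, 0)
Using cos(theta2) = (x^2 + y^2 - L1^2 - L2^2) / (2*L1*L2)
x^2 + y^2 = 2^2 + 0 = 4
L1^2 + L2^2 = 9 + 9 = 18
Numerator = 4 - 18 = -14
Denominator = 2*3*3 = 18
cos(theta2) = -14/18 = -7/9

-7/9


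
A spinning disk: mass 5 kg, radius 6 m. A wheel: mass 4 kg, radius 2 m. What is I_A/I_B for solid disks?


Given: M1=5 kg, R1=6 m, M2=4 kg, R2=2 m
For a disk: I = (1/2)*M*R^2, so I_A/I_B = (M1*R1^2)/(M2*R2^2)
M1*R1^2 = 5*36 = 180
M2*R2^2 = 4*4 = 16
I_A/I_B = 180/16 = 45/4

45/4


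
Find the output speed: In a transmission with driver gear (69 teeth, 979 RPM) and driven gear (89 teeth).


Given: N1 = 69 teeth, w1 = 979 RPM, N2 = 89 teeth
Using N1*w1 = N2*w2
w2 = N1*w1 / N2
w2 = 69*979 / 89
w2 = 67551 / 89
w2 = 759 RPM

759 RPM


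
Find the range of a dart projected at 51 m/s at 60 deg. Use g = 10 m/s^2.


Given: v0 = 51 m/s, theta = 60 deg, g = 10 m/s^2
sin(2*60) = sin(120) = sqrt(3)/2
Using R = v0^2 * sin(2*theta) / g
R = 51^2 * (sqrt(3)/2) / 10
R = 2601 * sqrt(3) / 20
R = 2601/20*sqrt(3) m

2601/20*sqrt(3) m


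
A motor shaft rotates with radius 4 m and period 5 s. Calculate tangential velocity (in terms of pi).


Given: radius r = 4 m, period T = 5 s
Using v = 2*pi*r / T
v = 2*pi*4 / 5
v = 8*pi / 5
v = 8/5*pi m/s

8/5*pi m/s


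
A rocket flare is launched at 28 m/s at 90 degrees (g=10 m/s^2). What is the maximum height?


Given: v0 = 28 m/s, theta = 90 deg, g = 10 m/s^2
sin^2(90) = 1
Using H = v0^2 * sin^2(theta) / (2*g)
H = 28^2 * 1 / (2*10)
H = 784 * 1 / 20
H = 784 / 20
H = 196/5 m

196/5 m


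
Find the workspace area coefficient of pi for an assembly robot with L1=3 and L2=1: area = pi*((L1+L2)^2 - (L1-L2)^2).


Given: L1 = 3, L2 = 1
(L1+L2)^2 = (4)^2 = 16
(L1-L2)^2 = (2)^2 = 4
Difference = 16 - 4 = 12
This equals 4*L1*L2 = 4*3*1 = 12
Workspace area = 12*pi

12


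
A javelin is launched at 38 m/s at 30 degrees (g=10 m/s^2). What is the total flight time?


Given: v0 = 38 m/s, theta = 30 deg, g = 10 m/s^2
sin(30) = 1/2
Using T = 2*v0*sin(theta) / g
T = 2*38*1/2 / 10
T = 38 / 10
T = 19/5 s

19/5 s


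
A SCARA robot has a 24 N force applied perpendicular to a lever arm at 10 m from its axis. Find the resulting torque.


Given: F = 24 N, r = 10 m, angle = 90 deg (perpendicular)
Using tau = F * r * sin(90)
sin(90) = 1
tau = 24 * 10 * 1
tau = 240 Nm

240 Nm


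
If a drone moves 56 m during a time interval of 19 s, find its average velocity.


Given: distance d = 56 m, time t = 19 s
Using v = d / t
v = 56 / 19
v = 56/19 m/s

56/19 m/s


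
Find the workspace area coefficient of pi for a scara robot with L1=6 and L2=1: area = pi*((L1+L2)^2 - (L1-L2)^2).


Given: L1 = 6, L2 = 1
(L1+L2)^2 = (7)^2 = 49
(L1-L2)^2 = (5)^2 = 25
Difference = 49 - 25 = 24
This equals 4*L1*L2 = 4*6*1 = 24
Workspace area = 24*pi

24


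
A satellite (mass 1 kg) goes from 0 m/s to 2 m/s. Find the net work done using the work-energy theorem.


Given: m = 1 kg, v0 = 0 m/s, v = 2 m/s
Using W = (1/2)*m*(v^2 - v0^2)
v^2 = 2^2 = 4
v0^2 = 0^2 = 0
v^2 - v0^2 = 4 - 0 = 4
W = (1/2)*1*4 = 2 J

2 J


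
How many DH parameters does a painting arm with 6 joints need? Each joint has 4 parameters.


Given: 6 joints, 4 DH parameters per joint (d, theta, a, alpha)
Total DH parameters = number_of_joints * 4
Total = 6 * 4
Total = 24

24


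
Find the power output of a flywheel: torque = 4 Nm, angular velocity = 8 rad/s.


Given: tau = 4 Nm, omega = 8 rad/s
Using P = tau * omega
P = 4 * 8
P = 32 W

32 W


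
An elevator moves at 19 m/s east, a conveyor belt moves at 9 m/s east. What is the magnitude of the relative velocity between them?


Given: v_A = 19 m/s east, v_B = 9 m/s east
Both move in the same direction; relative speed = |v_A - v_B|
|19 - 9| = |10|
= 10 m/s

10 m/s


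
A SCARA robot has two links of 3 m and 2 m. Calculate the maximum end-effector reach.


Given: L1 = 3 m, L2 = 2 m
For a 2-link planar arm, max reach = L1 + L2 (fully extended)
Max reach = 3 + 2
Max reach = 5 m

5 m


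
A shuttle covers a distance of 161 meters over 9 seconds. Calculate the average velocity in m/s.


Given: distance d = 161 m, time t = 9 s
Using v = d / t
v = 161 / 9
v = 161/9 m/s

161/9 m/s


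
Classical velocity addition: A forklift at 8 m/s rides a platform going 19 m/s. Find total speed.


Given: object velocity = 8 m/s, platform velocity = 19 m/s (same direction)
Using classical velocity addition: v_total = v_object + v_platform
v_total = 8 + 19
v_total = 27 m/s

27 m/s


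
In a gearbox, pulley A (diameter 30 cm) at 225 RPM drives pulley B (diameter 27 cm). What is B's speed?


Given: D1 = 30 cm, w1 = 225 RPM, D2 = 27 cm
Using D1*w1 = D2*w2
w2 = D1*w1 / D2
w2 = 30*225 / 27
w2 = 6750 / 27
w2 = 250 RPM

250 RPM


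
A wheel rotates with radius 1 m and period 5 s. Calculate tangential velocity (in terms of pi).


Given: radius r = 1 m, period T = 5 s
Using v = 2*pi*r / T
v = 2*pi*1 / 5
v = 2*pi / 5
v = 2/5*pi m/s

2/5*pi m/s


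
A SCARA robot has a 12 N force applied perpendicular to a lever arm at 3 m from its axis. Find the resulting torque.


Given: F = 12 N, r = 3 m, angle = 90 deg (perpendicular)
Using tau = F * r * sin(90)
sin(90) = 1
tau = 12 * 3 * 1
tau = 36 Nm

36 Nm


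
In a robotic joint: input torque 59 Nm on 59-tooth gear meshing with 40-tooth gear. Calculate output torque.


Given: N1 = 59, N2 = 40, T1 = 59 Nm
Using T2/T1 = N2/N1
T2 = T1 * N2 / N1
T2 = 59 * 40 / 59
T2 = 2360 / 59
T2 = 40 Nm

40 Nm


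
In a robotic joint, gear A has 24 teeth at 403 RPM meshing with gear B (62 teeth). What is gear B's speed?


Given: N1 = 24 teeth, w1 = 403 RPM, N2 = 62 teeth
Using N1*w1 = N2*w2
w2 = N1*w1 / N2
w2 = 24*403 / 62
w2 = 9672 / 62
w2 = 156 RPM

156 RPM


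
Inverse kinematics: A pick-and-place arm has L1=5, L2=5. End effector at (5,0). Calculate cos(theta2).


Given: L1 = 5, L2 = 5, target (x, y) = (5, 0)
Using cos(theta2) = (x^2 + y^2 - L1^2 - L2^2) / (2*L1*L2)
x^2 + y^2 = 5^2 + 0 = 25
L1^2 + L2^2 = 25 + 25 = 50
Numerator = 25 - 50 = -25
Denominator = 2*5*5 = 50
cos(theta2) = -25/50 = -1/2

-1/2


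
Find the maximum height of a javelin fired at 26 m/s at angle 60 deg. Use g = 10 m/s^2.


Given: v0 = 26 m/s, theta = 60 deg, g = 10 m/s^2
sin^2(60) = 3/4
Using H = v0^2 * sin^2(theta) / (2*g)
H = 26^2 * 3/4 / (2*10)
H = 676 * 3/4 / 20
H = 507 / 20
H = 507/20 m

507/20 m


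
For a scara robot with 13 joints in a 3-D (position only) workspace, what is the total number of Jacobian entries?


Given: task space dimension = 3, joints = 13
Jacobian is a 3 x 13 matrix
Total entries = rows * columns
Total = 3 * 13
Total = 39

39
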